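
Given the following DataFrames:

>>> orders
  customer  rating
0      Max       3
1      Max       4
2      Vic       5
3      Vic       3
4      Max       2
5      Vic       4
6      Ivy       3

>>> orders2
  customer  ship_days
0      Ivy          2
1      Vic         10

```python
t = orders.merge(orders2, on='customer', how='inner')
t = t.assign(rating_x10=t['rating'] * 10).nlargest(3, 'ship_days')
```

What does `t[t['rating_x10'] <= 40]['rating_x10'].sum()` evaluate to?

70

merge on 'customer' (how='inner') → 4 rows:
  customer  rating  ship_days
0      Vic       5         10
1      Vic       3         10
2      Vic       4         10
3      Ivy       3          2
add column rating_x10 = t['rating'] * 10:
  customer  rating  ship_days  rating_x10
0      Vic       5         10          50
1      Vic       3         10          30
2      Vic       4         10          40
3      Ivy       3          2          30
take 3 rows with largest ship_days:
  customer  rating  ship_days  rating_x10
0      Vic       5         10          50
1      Vic       3         10          30
2      Vic       4         10          40
filter rows where rating_x10 <= 40:
  customer  rating  ship_days  rating_x10
1      Vic       3         10          30
2      Vic       4         10          40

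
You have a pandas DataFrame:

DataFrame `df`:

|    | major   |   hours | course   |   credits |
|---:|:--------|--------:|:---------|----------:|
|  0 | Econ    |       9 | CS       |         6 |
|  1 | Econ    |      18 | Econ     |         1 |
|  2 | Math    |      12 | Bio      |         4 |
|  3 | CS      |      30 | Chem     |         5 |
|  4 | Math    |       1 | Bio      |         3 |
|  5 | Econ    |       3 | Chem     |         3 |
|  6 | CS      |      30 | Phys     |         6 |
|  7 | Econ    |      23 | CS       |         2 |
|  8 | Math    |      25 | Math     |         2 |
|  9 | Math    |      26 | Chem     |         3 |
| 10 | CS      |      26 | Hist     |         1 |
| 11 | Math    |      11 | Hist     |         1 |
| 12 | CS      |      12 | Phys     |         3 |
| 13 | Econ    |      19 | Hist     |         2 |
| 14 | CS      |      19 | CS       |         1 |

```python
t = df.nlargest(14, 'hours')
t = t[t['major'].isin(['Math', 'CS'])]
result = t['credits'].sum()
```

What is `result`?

take 14 rows with largest hours:
   major  hours course  credits
3     CS     30   Chem        5
6     CS     30   Phys        6
9   Math     26   Chem        3
10    CS     26   Hist        1
8   Math     25   Math        2
7   Econ     23     CS        2
13  Econ     19   Hist        2
14    CS     19     CS        1
1   Econ     18   Econ        1
2   Math     12    Bio        4
12    CS     12   Phys        3
11  Math     11   Hist        1
0   Econ      9     CS        6
5   Econ      3   Chem        3
filter rows where major in ['Math', 'CS']:
   major  hours course  credits
3     CS     30   Chem        5
6     CS     30   Phys        6
9   Math     26   Chem        3
10    CS     26   Hist        1
8   Math     25   Math        2
14    CS     19     CS        1
2   Math     12    Bio        4
12    CS     12   Phys        3
11  Math     11   Hist        1
sum of column 'credits' → 26

26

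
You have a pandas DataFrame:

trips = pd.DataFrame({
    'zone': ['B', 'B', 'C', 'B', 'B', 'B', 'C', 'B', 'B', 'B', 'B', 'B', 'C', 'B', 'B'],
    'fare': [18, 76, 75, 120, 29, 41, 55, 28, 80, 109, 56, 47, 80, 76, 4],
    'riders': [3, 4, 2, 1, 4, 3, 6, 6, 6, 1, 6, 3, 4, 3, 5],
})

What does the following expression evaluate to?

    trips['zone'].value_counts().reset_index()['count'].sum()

value_counts of zone:
zone
B    12
C     3
Name: count, dtype: int64
reset_index():
  zone  count
0    B     12
1    C      3
Taking the sum of column 'count' gives 15.

15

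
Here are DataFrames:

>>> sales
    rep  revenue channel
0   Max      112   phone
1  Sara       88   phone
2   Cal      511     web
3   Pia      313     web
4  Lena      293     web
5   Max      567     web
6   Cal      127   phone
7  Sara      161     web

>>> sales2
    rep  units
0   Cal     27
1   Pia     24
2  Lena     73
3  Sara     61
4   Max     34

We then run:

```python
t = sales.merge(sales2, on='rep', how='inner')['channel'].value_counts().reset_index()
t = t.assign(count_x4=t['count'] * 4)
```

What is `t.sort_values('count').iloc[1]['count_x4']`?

merge on 'rep' (how='inner') → 8 rows:
    rep  revenue channel  units
0   Max      112   phone     34
1  Sara       88   phone     61
2   Cal      511     web     27
3   Pia      313     web     24
4  Lena      293     web     73
5   Max      567     web     34
6   Cal      127   phone     27
7  Sara      161     web     61
value_counts of channel:
channel
web      5
phone    3
Name: count, dtype: int64
reset_index():
  channel  count
0     web      5
1   phone      3
add column count_x4 = t['count'] * 4:
  channel  count  count_x4
0     web      5        20
1   phone      3        12
sort by count:
  channel  count  count_x4
1   phone      3        12
0     web      5        20

20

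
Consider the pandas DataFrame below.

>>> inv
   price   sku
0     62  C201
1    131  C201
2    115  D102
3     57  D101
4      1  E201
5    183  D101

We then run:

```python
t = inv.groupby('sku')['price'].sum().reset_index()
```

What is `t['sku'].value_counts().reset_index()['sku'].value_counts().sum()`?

4

group by sku, sum of price:
sku
C201    193
D101    240
D102    115
E201      1
Name: price, dtype: int64
reset_index():
    sku  price
0  C201    193
1  D101    240
2  D102    115
3  E201      1
value_counts of sku:
sku
C201    1
D101    1
D102    1
E201    1
Name: count, dtype: int64
reset_index():
    sku  count
0  C201      1
1  D101      1
2  D102      1
3  E201      1
value_counts of sku:
sku
C201    1
D101    1
D102    1
E201    1
Name: count, dtype: int64
So sum() = 4.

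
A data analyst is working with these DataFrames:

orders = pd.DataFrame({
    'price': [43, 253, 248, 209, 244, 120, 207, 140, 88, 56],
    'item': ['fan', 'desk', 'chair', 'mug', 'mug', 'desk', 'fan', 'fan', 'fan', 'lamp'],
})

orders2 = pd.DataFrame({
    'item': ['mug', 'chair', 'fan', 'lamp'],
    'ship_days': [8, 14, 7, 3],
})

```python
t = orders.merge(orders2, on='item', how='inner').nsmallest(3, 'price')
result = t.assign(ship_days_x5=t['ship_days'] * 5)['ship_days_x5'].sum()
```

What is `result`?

merge on 'item' (how='inner') → 8 rows:
   price   item  ship_days
0     43    fan          7
1    248  chair         14
2    209    mug          8
3    244    mug          8
4    207    fan          7
5    140    fan          7
6     88    fan          7
7     56   lamp          3
take 3 rows with smallest price:
   price  item  ship_days
0     43   fan          7
7     56  lamp          3
6     88   fan          7
add column ship_days_x5 = t['ship_days'] * 5:
   price  item  ship_days  ship_days_x5
0     43   fan          7            35
7     56  lamp          3            15
6     88   fan          7            35
Taking the sum of column 'ship_days_x5' gives 85.

85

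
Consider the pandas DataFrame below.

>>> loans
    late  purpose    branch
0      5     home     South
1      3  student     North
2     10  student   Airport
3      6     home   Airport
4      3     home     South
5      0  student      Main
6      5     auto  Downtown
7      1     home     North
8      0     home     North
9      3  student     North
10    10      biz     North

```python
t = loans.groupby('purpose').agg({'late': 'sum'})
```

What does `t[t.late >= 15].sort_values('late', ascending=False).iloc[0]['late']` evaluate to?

16

group by purpose, sum of late:
         late
purpose      
auto        5
biz        10
home       15
student    16
filter rows where late >= 15:
         late
purpose      
home       15
student    16
sort by late descending:
         late
purpose      
student    16
home       15
value at position 0, column 'late' → 16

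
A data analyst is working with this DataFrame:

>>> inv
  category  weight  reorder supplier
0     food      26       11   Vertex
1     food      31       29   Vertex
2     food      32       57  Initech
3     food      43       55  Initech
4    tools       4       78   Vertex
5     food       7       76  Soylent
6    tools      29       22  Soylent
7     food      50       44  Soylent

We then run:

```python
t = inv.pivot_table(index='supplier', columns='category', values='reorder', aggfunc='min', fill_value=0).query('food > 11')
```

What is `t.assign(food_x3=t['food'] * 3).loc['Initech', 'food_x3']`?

pivot: rows=supplier, cols=category, min(reorder):
category  food  tools
supplier             
Initech     55      0
Soylent     44     22
Vertex      11     78
filter rows where food > 11:
category  food  tools
supplier             
Initech     55      0
Soylent     44     22
add column food_x3 = t['food'] * 3:
category  food  tools  food_x3
supplier                      
Initech     55      0      165
Soylent     44     22      132

165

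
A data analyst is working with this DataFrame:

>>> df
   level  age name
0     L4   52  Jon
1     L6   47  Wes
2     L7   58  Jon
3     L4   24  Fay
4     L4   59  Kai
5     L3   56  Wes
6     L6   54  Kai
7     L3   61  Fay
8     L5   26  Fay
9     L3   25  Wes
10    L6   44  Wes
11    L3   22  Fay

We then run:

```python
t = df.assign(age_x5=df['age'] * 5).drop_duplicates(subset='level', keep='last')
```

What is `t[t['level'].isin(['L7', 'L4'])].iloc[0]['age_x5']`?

add column age_x5 = df['age'] * 5:
   level  age name  age_x5
0     L4   52  Jon     260
1     L6   47  Wes     235
2     L7   58  Jon     290
3     L4   24  Fay     120
4     L4   59  Kai     295
5     L3   56  Wes     280
6     L6   54  Kai     270
7     L3   61  Fay     305
8     L5   26  Fay     130
9     L3   25  Wes     125
10    L6   44  Wes     220
11    L3   22  Fay     110
drop duplicate level (keep=last):
   level  age name  age_x5
2     L7   58  Jon     290
4     L4   59  Kai     295
8     L5   26  Fay     130
10    L6   44  Wes     220
11    L3   22  Fay     110
filter rows where level in ['L7', 'L4']:
  level  age name  age_x5
2    L7   58  Jon     290
4    L4   59  Kai     295
Finally, value at position 0, column 'age_x5' = 290.

290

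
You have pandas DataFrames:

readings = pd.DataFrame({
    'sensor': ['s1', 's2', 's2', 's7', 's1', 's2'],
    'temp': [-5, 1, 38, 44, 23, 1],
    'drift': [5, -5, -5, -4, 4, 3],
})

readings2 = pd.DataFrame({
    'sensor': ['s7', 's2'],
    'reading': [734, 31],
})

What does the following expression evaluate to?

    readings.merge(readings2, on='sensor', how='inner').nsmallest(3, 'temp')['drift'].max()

merge on 'sensor' (how='inner') → 4 rows:
  sensor  temp  drift  reading
0     s2     1     -5       31
1     s2    38     -5       31
2     s7    44     -4      734
3     s2     1      3       31
take 3 rows with smallest temp:
  sensor  temp  drift  reading
0     s2     1     -5       31
3     s2     1      3       31
1     s2    38     -5       31
Finally, max of column 'drift' = 3.

3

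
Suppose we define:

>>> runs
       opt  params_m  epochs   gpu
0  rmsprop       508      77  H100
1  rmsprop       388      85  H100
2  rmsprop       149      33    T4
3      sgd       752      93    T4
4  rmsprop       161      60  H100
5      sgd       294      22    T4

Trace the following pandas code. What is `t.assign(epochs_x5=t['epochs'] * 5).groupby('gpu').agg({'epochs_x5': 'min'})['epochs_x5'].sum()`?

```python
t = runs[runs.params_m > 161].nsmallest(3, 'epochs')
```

495

filter rows where params_m > 161:
       opt  params_m  epochs   gpu
0  rmsprop       508      77  H100
1  rmsprop       388      85  H100
3      sgd       752      93    T4
5      sgd       294      22    T4
take 3 rows with smallest epochs:
       opt  params_m  epochs   gpu
5      sgd       294      22    T4
0  rmsprop       508      77  H100
1  rmsprop       388      85  H100
add column epochs_x5 = t['epochs'] * 5:
       opt  params_m  epochs   gpu  epochs_x5
5      sgd       294      22    T4        110
0  rmsprop       508      77  H100        385
1  rmsprop       388      85  H100        425
group by gpu, min of epochs_x5:
      epochs_x5
gpu            
H100        385
T4          110
Taking the sum of column 'epochs_x5' gives 495.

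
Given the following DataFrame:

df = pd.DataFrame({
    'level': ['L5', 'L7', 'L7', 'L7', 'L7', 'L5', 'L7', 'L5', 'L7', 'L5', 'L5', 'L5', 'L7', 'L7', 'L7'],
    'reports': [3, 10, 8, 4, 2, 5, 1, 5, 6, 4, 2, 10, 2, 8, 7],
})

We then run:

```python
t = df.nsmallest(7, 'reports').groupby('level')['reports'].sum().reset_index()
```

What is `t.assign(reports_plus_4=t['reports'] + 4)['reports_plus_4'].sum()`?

take 7 rows with smallest reports:
   level  reports
6     L7        1
4     L7        2
10    L5        2
12    L7        2
0     L5        3
3     L7        4
9     L5        4
group by level, sum of reports:
level
L5    9
L7    9
Name: reports, dtype: int64
reset_index():
  level  reports
0    L5        9
1    L7        9
add column reports_plus_4 = t['reports'] + 4:
  level  reports  reports_plus_4
0    L5        9              13
1    L7        9              13

26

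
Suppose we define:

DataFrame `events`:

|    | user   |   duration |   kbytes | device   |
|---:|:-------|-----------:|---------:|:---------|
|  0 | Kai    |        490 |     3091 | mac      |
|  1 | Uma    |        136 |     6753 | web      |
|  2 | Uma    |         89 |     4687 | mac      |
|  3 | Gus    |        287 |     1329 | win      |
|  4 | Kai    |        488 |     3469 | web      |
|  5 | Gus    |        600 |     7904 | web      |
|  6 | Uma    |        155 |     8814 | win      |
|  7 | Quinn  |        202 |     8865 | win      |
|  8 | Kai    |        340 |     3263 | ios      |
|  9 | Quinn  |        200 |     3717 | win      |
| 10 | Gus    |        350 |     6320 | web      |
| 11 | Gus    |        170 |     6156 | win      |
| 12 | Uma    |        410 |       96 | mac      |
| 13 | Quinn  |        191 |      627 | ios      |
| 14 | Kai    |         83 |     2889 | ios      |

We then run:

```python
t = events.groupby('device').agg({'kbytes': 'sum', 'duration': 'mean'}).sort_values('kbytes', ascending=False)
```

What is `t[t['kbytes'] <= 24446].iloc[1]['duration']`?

group by device: sum(kbytes), mean(duration):
        kbytes    duration
device                    
ios       6779  204.666667
mac       7874  329.666667
web      24446  393.500000
win      28881  202.800000
sort by kbytes descending:
        kbytes    duration
device                    
win      28881  202.800000
web      24446  393.500000
mac       7874  329.666667
ios       6779  204.666667
filter rows where kbytes <= 24446:
        kbytes    duration
device                    
web      24446  393.500000
mac       7874  329.666667
ios       6779  204.666667

329.666666667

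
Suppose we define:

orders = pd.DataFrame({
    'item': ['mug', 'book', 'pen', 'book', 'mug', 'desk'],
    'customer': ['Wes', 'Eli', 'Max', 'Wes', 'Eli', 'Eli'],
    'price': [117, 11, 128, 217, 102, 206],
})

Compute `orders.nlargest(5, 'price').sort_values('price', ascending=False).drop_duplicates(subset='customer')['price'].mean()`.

take 5 rows with largest price:
   item customer  price
3  book      Wes    217
5  desk      Eli    206
2   pen      Max    128
0   mug      Wes    117
4   mug      Eli    102
sort by price descending:
   item customer  price
3  book      Wes    217
5  desk      Eli    206
2   pen      Max    128
0   mug      Wes    117
4   mug      Eli    102
drop duplicate customer (keep=first):
   item customer  price
3  book      Wes    217
5  desk      Eli    206
2   pen      Max    128

183.666666667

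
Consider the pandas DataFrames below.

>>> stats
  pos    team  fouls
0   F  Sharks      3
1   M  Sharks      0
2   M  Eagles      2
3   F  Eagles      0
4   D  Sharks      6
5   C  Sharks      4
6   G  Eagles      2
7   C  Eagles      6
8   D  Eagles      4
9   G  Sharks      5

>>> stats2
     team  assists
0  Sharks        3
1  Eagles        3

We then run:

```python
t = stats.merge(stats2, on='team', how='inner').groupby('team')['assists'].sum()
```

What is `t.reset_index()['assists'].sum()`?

merge on 'team' (how='inner') → 10 rows:
  pos    team  fouls  assists
0   F  Sharks      3        3
1   M  Sharks      0        3
2   M  Eagles      2        3
3   F  Eagles      0        3
4   D  Sharks      6        3
5   C  Sharks      4        3
6   G  Eagles      2        3
7   C  Eagles      6        3
8   D  Eagles      4        3
9   G  Sharks      5        3
group by team, sum of assists:
team
Eagles    15
Sharks    15
Name: assists, dtype: int64
reset_index():
     team  assists
0  Eagles       15
1  Sharks       15
sum of column 'assists' → 30

30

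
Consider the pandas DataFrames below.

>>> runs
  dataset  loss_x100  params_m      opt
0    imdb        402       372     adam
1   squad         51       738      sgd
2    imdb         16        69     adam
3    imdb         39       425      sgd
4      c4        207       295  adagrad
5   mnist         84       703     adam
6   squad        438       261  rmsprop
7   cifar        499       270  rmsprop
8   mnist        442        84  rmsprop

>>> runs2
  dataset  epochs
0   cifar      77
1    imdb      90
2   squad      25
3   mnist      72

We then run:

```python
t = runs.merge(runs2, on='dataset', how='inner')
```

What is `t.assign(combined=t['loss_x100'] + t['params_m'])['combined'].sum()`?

4893

merge on 'dataset' (how='inner') → 8 rows:
  dataset  loss_x100  params_m      opt  epochs
0    imdb        402       372     adam      90
1   squad         51       738      sgd      25
2    imdb         16        69     adam      90
3    imdb         39       425      sgd      90
4   mnist         84       703     adam      72
5   squad        438       261  rmsprop      25
6   cifar        499       270  rmsprop      77
7   mnist        442        84  rmsprop      72
add column combined = t['loss_x100'] + t['params_m']:
  dataset  loss_x100  params_m      opt  epochs  combined
0    imdb        402       372     adam      90       774
1   squad         51       738      sgd      25       789
2    imdb         16        69     adam      90        85
3    imdb         39       425      sgd      90       464
4   mnist         84       703     adam      72       787
5   squad        438       261  rmsprop      25       699
6   cifar        499       270  rmsprop      77       769
7   mnist        442        84  rmsprop      72       526
Then the sum of column 'combined': 4893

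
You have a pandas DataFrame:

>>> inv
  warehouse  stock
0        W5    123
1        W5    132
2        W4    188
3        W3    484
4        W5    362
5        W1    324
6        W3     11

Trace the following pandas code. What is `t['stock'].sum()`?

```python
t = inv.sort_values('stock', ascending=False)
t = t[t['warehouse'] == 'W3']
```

sort by stock descending:
  warehouse  stock
3        W3    484
4        W5    362
5        W1    324
2        W4    188
1        W5    132
0        W5    123
6        W3     11
filter rows where warehouse == 'W3':
  warehouse  stock
3        W3    484
6        W3     11
Then the sum of column 'stock': 495

495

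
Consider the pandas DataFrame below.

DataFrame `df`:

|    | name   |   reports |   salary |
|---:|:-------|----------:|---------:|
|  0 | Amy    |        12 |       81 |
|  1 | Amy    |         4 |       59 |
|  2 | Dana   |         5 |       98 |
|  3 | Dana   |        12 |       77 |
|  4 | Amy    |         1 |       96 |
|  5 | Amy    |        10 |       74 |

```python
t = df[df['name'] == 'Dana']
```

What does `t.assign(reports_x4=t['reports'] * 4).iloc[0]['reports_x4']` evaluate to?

20

filter rows where name == 'Dana':
   name  reports  salary
2  Dana        5      98
3  Dana       12      77
add column reports_x4 = t['reports'] * 4:
   name  reports  salary  reports_x4
2  Dana        5      98          20
3  Dana       12      77          48
Then the value at position 0, column 'reports_x4': 20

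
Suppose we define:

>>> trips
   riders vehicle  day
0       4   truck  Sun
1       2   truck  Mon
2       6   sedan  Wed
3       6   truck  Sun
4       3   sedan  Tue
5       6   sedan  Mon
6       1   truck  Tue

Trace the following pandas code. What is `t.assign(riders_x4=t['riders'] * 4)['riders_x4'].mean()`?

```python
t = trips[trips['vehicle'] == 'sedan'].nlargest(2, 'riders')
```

filter rows where vehicle == 'sedan':
   riders vehicle  day
2       6   sedan  Wed
4       3   sedan  Tue
5       6   sedan  Mon
take 2 rows with largest riders:
   riders vehicle  day
2       6   sedan  Wed
5       6   sedan  Mon
add column riders_x4 = t['riders'] * 4:
   riders vehicle  day  riders_x4
2       6   sedan  Wed         24
5       6   sedan  Mon         24
Taking the mean of column 'riders_x4' gives 24.0.

24.0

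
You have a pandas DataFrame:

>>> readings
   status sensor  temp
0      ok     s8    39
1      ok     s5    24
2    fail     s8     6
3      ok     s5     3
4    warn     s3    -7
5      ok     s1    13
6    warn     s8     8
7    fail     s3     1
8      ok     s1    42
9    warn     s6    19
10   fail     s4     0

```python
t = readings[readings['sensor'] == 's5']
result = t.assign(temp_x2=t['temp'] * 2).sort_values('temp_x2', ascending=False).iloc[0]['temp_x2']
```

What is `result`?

filter rows where sensor == 's5':
  status sensor  temp
1     ok     s5    24
3     ok     s5     3
add column temp_x2 = t['temp'] * 2:
  status sensor  temp  temp_x2
1     ok     s5    24       48
3     ok     s5     3        6
sort by temp_x2 descending:
  status sensor  temp  temp_x2
1     ok     s5    24       48
3     ok     s5     3        6
value at position 0, column 'temp_x2' → 48

48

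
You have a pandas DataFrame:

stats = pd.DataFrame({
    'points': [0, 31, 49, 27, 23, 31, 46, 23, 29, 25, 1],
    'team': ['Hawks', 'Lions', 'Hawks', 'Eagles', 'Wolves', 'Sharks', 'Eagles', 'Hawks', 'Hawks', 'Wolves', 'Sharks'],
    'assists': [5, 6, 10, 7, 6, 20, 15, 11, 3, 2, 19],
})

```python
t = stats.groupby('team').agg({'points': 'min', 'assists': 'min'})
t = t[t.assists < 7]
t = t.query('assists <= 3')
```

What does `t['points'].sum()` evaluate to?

group by team: min(points), min(assists):
        points  assists
team                   
Eagles      27        7
Hawks        0        3
Lions       31        6
Sharks       1       19
Wolves      23        2
filter rows where assists < 7:
        points  assists
team                   
Hawks        0        3
Lions       31        6
Wolves      23        2
filter rows where assists <= 3:
        points  assists
team                   
Hawks        0        3
Wolves      23        2
Then the sum of column 'points': 23

23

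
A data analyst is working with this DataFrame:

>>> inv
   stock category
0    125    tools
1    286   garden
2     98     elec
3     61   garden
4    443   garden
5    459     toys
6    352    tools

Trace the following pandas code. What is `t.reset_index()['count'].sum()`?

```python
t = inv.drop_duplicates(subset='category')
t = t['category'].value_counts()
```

4

drop duplicate category (keep=first):
   stock category
0    125    tools
1    286   garden
2     98     elec
5    459     toys
value_counts of category:
category
tools     1
garden    1
elec      1
toys      1
Name: count, dtype: int64
reset_index():
  category  count
0    tools      1
1   garden      1
2     elec      1
3     toys      1
Reading off the sum of column 'count', we get 4.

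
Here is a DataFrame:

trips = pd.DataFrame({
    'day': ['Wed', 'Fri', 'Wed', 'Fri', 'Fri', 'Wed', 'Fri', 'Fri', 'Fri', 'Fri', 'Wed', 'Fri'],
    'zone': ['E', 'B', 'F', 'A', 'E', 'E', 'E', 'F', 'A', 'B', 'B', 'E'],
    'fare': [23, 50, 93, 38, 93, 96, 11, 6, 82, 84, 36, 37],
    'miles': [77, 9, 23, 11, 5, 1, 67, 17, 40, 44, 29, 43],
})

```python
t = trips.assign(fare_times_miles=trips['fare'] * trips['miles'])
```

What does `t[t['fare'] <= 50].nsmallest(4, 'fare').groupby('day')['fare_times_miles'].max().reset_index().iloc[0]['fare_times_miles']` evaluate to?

737

add column fare_times_miles = trips['fare'] * trips['miles']:
    day zone  fare  miles  fare_times_miles
0   Wed    E    23     77              1771
1   Fri    B    50      9               450
2   Wed    F    93     23              2139
3   Fri    A    38     11               418
4   Fri    E    93      5               465
5   Wed    E    96      1                96
6   Fri    E    11     67               737
7   Fri    F     6     17               102
8   Fri    A    82     40              3280
9   Fri    B    84     44              3696
10  Wed    B    36     29              1044
11  Fri    E    37     43              1591
filter rows where fare <= 50:
    day zone  fare  miles  fare_times_miles
0   Wed    E    23     77              1771
1   Fri    B    50      9               450
3   Fri    A    38     11               418
6   Fri    E    11     67               737
7   Fri    F     6     17               102
10  Wed    B    36     29              1044
11  Fri    E    37     43              1591
take 4 rows with smallest fare:
    day zone  fare  miles  fare_times_miles
7   Fri    F     6     17               102
6   Fri    E    11     67               737
0   Wed    E    23     77              1771
10  Wed    B    36     29              1044
group by day, max of fare_times_miles:
day
Fri     737
Wed    1771
Name: fare_times_miles, dtype: int64
reset_index():
   day  fare_times_miles
0  Fri               737
1  Wed              1771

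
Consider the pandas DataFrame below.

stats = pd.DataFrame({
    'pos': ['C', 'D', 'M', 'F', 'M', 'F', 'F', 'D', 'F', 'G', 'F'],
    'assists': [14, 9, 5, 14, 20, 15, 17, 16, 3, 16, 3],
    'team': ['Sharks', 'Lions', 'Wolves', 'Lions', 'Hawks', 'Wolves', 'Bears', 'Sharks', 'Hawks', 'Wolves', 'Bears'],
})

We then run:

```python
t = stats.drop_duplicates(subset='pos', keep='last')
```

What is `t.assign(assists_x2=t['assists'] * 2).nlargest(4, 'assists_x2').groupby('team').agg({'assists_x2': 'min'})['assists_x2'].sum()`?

100

drop duplicate pos (keep=last):
   pos  assists    team
0    C       14  Sharks
4    M       20   Hawks
7    D       16  Sharks
9    G       16  Wolves
10   F        3   Bears
add column assists_x2 = t['assists'] * 2:
   pos  assists    team  assists_x2
0    C       14  Sharks          28
4    M       20   Hawks          40
7    D       16  Sharks          32
9    G       16  Wolves          32
10   F        3   Bears           6
take 4 rows with largest assists_x2:
  pos  assists    team  assists_x2
4   M       20   Hawks          40
7   D       16  Sharks          32
9   G       16  Wolves          32
0   C       14  Sharks          28
group by team, min of assists_x2:
        assists_x2
team              
Hawks           40
Sharks          28
Wolves          32
So sum() = 100.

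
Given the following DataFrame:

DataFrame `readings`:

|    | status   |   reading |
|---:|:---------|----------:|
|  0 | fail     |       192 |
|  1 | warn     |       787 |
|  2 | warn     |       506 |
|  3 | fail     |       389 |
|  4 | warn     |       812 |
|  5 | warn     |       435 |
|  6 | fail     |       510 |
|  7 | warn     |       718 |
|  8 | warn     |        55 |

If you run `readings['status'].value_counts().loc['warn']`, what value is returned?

6

value_counts of status:
status
warn    6
fail    3
Name: count, dtype: int64
Then the value at index 'warn': 6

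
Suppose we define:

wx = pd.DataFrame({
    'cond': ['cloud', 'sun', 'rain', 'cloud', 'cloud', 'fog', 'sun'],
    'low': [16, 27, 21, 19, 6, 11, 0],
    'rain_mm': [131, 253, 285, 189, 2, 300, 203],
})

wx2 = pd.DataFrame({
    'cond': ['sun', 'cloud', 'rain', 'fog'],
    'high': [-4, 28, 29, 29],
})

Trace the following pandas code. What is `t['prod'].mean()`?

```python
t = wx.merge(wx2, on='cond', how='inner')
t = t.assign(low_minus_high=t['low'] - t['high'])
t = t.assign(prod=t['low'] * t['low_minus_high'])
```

merge on 'cond' (how='inner') → 7 rows:
    cond  low  rain_mm  high
0  cloud   16      131    28
1    sun   27      253    -4
2   rain   21      285    29
3  cloud   19      189    28
4  cloud    6        2    28
5    fog   11      300    29
6    sun    0      203    -4
add column low_minus_high = t['low'] - t['high']:
    cond  low  rain_mm  high  low_minus_high
0  cloud   16      131    28             -12
1    sun   27      253    -4              31
2   rain   21      285    29              -8
3  cloud   19      189    28              -9
4  cloud    6        2    28             -22
5    fog   11      300    29             -18
6    sun    0      203    -4               4
add column prod = t['low'] * t['low_minus_high']:
    cond  low  rain_mm  high  low_minus_high  prod
0  cloud   16      131    28             -12  -192
1    sun   27      253    -4              31   837
2   rain   21      285    29              -8  -168
3  cloud   19      189    28              -9  -171
4  cloud    6        2    28             -22  -132
5    fog   11      300    29             -18  -198
6    sun    0      203    -4               4     0
Hence -3.42857142857.

-3.42857142857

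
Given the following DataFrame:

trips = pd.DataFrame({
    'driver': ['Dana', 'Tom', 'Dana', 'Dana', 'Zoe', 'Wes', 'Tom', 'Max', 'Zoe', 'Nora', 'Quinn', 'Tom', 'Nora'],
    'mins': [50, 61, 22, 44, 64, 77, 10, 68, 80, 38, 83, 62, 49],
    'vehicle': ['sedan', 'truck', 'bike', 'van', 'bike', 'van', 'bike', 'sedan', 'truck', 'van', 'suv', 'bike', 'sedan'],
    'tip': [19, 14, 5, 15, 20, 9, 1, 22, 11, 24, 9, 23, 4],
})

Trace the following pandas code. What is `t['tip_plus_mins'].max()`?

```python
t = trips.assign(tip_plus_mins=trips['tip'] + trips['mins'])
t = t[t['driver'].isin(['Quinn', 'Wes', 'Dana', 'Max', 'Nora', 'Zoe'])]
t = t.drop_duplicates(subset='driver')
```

92

add column tip_plus_mins = trips['tip'] + trips['mins']:
   driver  mins vehicle  tip  tip_plus_mins
0    Dana    50   sedan   19             69
1     Tom    61   truck   14             75
2    Dana    22    bike    5             27
3    Dana    44     van   15             59
4     Zoe    64    bike   20             84
5     Wes    77     van    9             86
6     Tom    10    bike    1             11
7     Max    68   sedan   22             90
8     Zoe    80   truck   11             91
9    Nora    38     van   24             62
10  Quinn    83     suv    9             92
11    Tom    62    bike   23             85
12   Nora    49   sedan    4             53
filter rows where driver in ['Quinn', 'Wes', 'Dana', 'Max', 'Nora', 'Zoe']:
   driver  mins vehicle  tip  tip_plus_mins
0    Dana    50   sedan   19             69
2    Dana    22    bike    5             27
3    Dana    44     van   15             59
4     Zoe    64    bike   20             84
5     Wes    77     van    9             86
7     Max    68   sedan   22             90
8     Zoe    80   truck   11             91
9    Nora    38     van   24             62
10  Quinn    83     suv    9             92
12   Nora    49   sedan    4             53
drop duplicate driver (keep=first):
   driver  mins vehicle  tip  tip_plus_mins
0    Dana    50   sedan   19             69
4     Zoe    64    bike   20             84
5     Wes    77     van    9             86
7     Max    68   sedan   22             90
9    Nora    38     van   24             62
10  Quinn    83     suv    9             92
Reading off the max of column 'tip_plus_mins', we get 92.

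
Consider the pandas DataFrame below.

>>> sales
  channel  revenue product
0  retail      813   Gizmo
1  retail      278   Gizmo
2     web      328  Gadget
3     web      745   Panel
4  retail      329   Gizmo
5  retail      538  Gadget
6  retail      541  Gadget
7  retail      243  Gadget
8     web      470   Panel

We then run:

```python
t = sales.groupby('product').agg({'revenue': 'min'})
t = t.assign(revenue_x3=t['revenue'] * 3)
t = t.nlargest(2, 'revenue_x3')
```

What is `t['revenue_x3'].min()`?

834

group by product, min of revenue:
         revenue
product         
Gadget       243
Gizmo        278
Panel        470
add column revenue_x3 = t['revenue'] * 3:
         revenue  revenue_x3
product                     
Gadget       243         729
Gizmo        278         834
Panel        470        1410
take 2 rows with largest revenue_x3:
         revenue  revenue_x3
product                     
Panel        470        1410
Gizmo        278         834
Then the min of column 'revenue_x3': 834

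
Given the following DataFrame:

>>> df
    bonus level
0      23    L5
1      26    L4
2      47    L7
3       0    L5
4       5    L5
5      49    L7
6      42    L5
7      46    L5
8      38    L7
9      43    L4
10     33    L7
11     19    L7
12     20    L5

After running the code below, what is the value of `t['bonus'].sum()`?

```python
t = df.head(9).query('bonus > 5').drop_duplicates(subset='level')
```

96

take first 9 rows:
   bonus level
0     23    L5
1     26    L4
2     47    L7
3      0    L5
4      5    L5
5     49    L7
6     42    L5
7     46    L5
8     38    L7
filter rows where bonus > 5:
   bonus level
0     23    L5
1     26    L4
2     47    L7
5     49    L7
6     42    L5
7     46    L5
8     38    L7
drop duplicate level (keep=first):
   bonus level
0     23    L5
1     26    L4
2     47    L7
sum of column 'bonus' → 96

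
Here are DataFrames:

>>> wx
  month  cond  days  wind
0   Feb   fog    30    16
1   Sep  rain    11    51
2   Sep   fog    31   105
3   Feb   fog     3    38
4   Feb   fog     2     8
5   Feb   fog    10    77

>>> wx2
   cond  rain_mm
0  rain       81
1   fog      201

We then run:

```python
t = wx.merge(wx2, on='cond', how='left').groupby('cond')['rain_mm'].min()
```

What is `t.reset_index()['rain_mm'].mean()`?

141.0

merge on 'cond' (how='left') → 6 rows:
  month  cond  days  wind  rain_mm
0   Feb   fog    30    16      201
1   Sep  rain    11    51       81
2   Sep   fog    31   105      201
3   Feb   fog     3    38      201
4   Feb   fog     2     8      201
5   Feb   fog    10    77      201
group by cond, min of rain_mm:
cond
fog     201
rain     81
Name: rain_mm, dtype: int64
reset_index():
   cond  rain_mm
0   fog      201
1  rain       81
Reading off the mean of column 'rain_mm', we get 141.0.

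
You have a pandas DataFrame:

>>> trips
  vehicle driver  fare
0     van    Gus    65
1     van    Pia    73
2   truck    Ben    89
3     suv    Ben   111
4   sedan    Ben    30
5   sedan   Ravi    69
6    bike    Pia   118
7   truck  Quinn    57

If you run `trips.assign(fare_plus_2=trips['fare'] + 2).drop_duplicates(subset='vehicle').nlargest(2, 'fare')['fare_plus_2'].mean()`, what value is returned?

add column fare_plus_2 = trips['fare'] + 2:
  vehicle driver  fare  fare_plus_2
0     van    Gus    65           67
1     van    Pia    73           75
2   truck    Ben    89           91
3     suv    Ben   111          113
4   sedan    Ben    30           32
5   sedan   Ravi    69           71
6    bike    Pia   118          120
7   truck  Quinn    57           59
drop duplicate vehicle (keep=first):
  vehicle driver  fare  fare_plus_2
0     van    Gus    65           67
2   truck    Ben    89           91
3     suv    Ben   111          113
4   sedan    Ben    30           32
6    bike    Pia   118          120
take 2 rows with largest fare:
  vehicle driver  fare  fare_plus_2
6    bike    Pia   118          120
3     suv    Ben   111          113

116.5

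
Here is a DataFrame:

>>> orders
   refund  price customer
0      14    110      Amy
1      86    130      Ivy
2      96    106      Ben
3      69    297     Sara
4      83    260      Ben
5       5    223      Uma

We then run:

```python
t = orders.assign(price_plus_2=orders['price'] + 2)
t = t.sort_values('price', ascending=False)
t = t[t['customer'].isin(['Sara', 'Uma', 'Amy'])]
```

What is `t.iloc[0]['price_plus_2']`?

add column price_plus_2 = orders['price'] + 2:
   refund  price customer  price_plus_2
0      14    110      Amy           112
1      86    130      Ivy           132
2      96    106      Ben           108
3      69    297     Sara           299
4      83    260      Ben           262
5       5    223      Uma           225
sort by price descending:
   refund  price customer  price_plus_2
3      69    297     Sara           299
4      83    260      Ben           262
5       5    223      Uma           225
1      86    130      Ivy           132
0      14    110      Amy           112
2      96    106      Ben           108
filter rows where customer in ['Sara', 'Uma', 'Amy']:
   refund  price customer  price_plus_2
3      69    297     Sara           299
5       5    223      Uma           225
0      14    110      Amy           112
Hence 299.

299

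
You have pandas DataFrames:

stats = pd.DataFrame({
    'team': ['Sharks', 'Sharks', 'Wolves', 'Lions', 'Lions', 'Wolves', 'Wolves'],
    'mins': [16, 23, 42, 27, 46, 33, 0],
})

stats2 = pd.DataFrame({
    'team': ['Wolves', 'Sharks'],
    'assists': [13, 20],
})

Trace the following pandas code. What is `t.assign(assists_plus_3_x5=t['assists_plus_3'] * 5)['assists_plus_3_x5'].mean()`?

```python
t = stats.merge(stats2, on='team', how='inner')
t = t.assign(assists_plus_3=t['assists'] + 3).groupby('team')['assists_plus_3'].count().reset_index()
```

12.5

merge on 'team' (how='inner') → 5 rows:
     team  mins  assists
0  Sharks    16       20
1  Sharks    23       20
2  Wolves    42       13
3  Wolves    33       13
4  Wolves     0       13
add column assists_plus_3 = t['assists'] + 3:
     team  mins  assists  assists_plus_3
0  Sharks    16       20              23
1  Sharks    23       20              23
2  Wolves    42       13              16
3  Wolves    33       13              16
4  Wolves     0       13              16
group by team, count of assists_plus_3:
team
Sharks    2
Wolves    3
Name: assists_plus_3, dtype: int64
reset_index():
     team  assists_plus_3
0  Sharks               2
1  Wolves               3
add column assists_plus_3_x5 = t['assists_plus_3'] * 5:
     team  assists_plus_3  assists_plus_3_x5
0  Sharks               2                 10
1  Wolves               3                 15
Hence 12.5.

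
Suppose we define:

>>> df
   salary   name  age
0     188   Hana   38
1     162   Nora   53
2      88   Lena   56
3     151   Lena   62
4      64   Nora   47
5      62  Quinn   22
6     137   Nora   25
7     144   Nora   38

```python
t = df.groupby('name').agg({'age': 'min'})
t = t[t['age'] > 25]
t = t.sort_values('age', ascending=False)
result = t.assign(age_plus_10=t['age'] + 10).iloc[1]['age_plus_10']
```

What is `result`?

group by name, min of age:
       age
name      
Hana    38
Lena    56
Nora    25
Quinn   22
filter rows where age > 25:
      age
name     
Hana   38
Lena   56
sort by age descending:
      age
name     
Lena   56
Hana   38
add column age_plus_10 = t['age'] + 10:
      age  age_plus_10
name                  
Lena   56           66
Hana   38           48

48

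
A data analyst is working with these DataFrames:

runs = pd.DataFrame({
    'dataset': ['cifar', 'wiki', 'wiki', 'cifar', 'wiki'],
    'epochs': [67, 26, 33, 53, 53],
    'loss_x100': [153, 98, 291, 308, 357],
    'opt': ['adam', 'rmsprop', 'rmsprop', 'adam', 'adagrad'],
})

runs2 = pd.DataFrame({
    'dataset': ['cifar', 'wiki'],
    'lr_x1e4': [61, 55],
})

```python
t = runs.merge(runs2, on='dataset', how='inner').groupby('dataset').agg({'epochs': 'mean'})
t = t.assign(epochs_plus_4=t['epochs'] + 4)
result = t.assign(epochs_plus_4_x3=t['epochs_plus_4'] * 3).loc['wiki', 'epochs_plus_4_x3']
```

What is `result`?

merge on 'dataset' (how='inner') → 5 rows:
  dataset  epochs  loss_x100      opt  lr_x1e4
0   cifar      67        153     adam       61
1    wiki      26         98  rmsprop       55
2    wiki      33        291  rmsprop       55
3   cifar      53        308     adam       61
4    wiki      53        357  adagrad       55
group by dataset, mean of epochs:
            epochs
dataset           
cifar    60.000000
wiki     37.333333
add column epochs_plus_4 = t['epochs'] + 4:
            epochs  epochs_plus_4
dataset                          
cifar    60.000000      64.000000
wiki     37.333333      41.333333
add column epochs_plus_4_x3 = t['epochs_plus_4'] * 3:
            epochs  epochs_plus_4  epochs_plus_4_x3
dataset                                            
cifar    60.000000      64.000000             192.0
wiki     37.333333      41.333333             124.0

124.0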